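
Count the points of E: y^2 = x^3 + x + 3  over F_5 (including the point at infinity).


For each x in F_5, count y with y^2 = x^3 + 1 x + 3 mod 5:
  x = 1: RHS = 0, y in [0]  -> 1 point(s)
  x = 4: RHS = 1, y in [1, 4]  -> 2 point(s)
Affine points: 3. Add the point at infinity: total = 4.

#E(F_5) = 4


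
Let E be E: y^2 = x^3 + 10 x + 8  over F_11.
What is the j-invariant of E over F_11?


Delta = -16(4 a^3 + 27 b^2) mod 11 = 4
-1728 * (4 a)^3 = -1728 * (4*10)^3 mod 11 = 9
j = 9 * 4^(-1) mod 11 = 5

j = 5 (mod 11)


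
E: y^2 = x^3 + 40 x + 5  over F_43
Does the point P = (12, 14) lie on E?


Check whether y^2 = x^3 + 40 x + 5 (mod 43) for (x, y) = (12, 14).
LHS: y^2 = 14^2 mod 43 = 24
RHS: x^3 + 40 x + 5 = 12^3 + 40*12 + 5 mod 43 = 20
LHS != RHS

No, not on the curve


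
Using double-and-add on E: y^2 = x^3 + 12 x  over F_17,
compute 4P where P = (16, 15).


k = 4 = 100_2 (binary, LSB first: 001)
Double-and-add from P = (16, 15):
  bit 0 = 0: acc unchanged = O
  bit 1 = 0: acc unchanged = O
  bit 2 = 1: acc = O + (8, 9) = (8, 9)

4P = (8, 9)


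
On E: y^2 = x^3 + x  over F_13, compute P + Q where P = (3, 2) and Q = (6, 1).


P != Q, so use the chord formula.
s = (y2 - y1) / (x2 - x1) = (12) / (3) mod 13 = 4
x3 = s^2 - x1 - x2 mod 13 = 4^2 - 3 - 6 = 7
y3 = s (x1 - x3) - y1 mod 13 = 4 * (3 - 7) - 2 = 8

P + Q = (7, 8)


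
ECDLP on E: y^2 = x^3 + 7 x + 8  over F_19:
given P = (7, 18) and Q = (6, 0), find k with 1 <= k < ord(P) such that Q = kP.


Enumerate multiples of P until we hit Q = (6, 0):
  1P = (7, 18)
  2P = (6, 0)
Match found at i = 2.

k = 2


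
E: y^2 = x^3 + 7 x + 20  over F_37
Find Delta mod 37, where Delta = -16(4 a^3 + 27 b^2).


4 a^3 + 27 b^2 = 4*7^3 + 27*20^2 = 1372 + 10800 = 12172
Delta = -16 * (12172) = -194752
Delta mod 37 = 16

Delta = 16 (mod 37)


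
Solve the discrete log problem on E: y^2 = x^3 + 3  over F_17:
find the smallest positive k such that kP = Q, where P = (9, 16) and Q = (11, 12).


Enumerate multiples of P until we hit Q = (11, 12):
  1P = (9, 16)
  2P = (1, 15)
  3P = (11, 5)
  4P = (6, 10)
  5P = (6, 7)
  6P = (11, 12)
Match found at i = 6.

k = 6


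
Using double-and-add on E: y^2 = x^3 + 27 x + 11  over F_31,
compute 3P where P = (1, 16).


k = 3 = 11_2 (binary, LSB first: 11)
Double-and-add from P = (1, 16):
  bit 0 = 1: acc = O + (1, 16) = (1, 16)
  bit 1 = 1: acc = (1, 16) + (30, 13) = (10, 17)

3P = (10, 17)


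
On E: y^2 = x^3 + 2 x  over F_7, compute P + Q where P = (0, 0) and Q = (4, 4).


P != Q, so use the chord formula.
s = (y2 - y1) / (x2 - x1) = (4) / (4) mod 7 = 1
x3 = s^2 - x1 - x2 mod 7 = 1^2 - 0 - 4 = 4
y3 = s (x1 - x3) - y1 mod 7 = 1 * (0 - 4) - 0 = 3

P + Q = (4, 3)


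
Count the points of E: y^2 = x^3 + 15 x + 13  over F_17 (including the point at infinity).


For each x in F_17, count y with y^2 = x^3 + 15 x + 13 mod 17:
  x = 0: RHS = 13, y in [8, 9]  -> 2 point(s)
  x = 2: RHS = 0, y in [0]  -> 1 point(s)
  x = 3: RHS = 0, y in [0]  -> 1 point(s)
  x = 4: RHS = 1, y in [1, 16]  -> 2 point(s)
  x = 5: RHS = 9, y in [3, 14]  -> 2 point(s)
  x = 6: RHS = 13, y in [8, 9]  -> 2 point(s)
  x = 7: RHS = 2, y in [6, 11]  -> 2 point(s)
  x = 8: RHS = 16, y in [4, 13]  -> 2 point(s)
  x = 11: RHS = 13, y in [8, 9]  -> 2 point(s)
  x = 12: RHS = 0, y in [0]  -> 1 point(s)
  x = 13: RHS = 8, y in [5, 12]  -> 2 point(s)
  x = 14: RHS = 9, y in [3, 14]  -> 2 point(s)
  x = 15: RHS = 9, y in [3, 14]  -> 2 point(s)
Affine points: 23. Add the point at infinity: total = 24.

#E(F_17) = 24


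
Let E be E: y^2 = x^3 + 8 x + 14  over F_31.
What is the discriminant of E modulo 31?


4 a^3 + 27 b^2 = 4*8^3 + 27*14^2 = 2048 + 5292 = 7340
Delta = -16 * (7340) = -117440
Delta mod 31 = 19

Delta = 19 (mod 31)


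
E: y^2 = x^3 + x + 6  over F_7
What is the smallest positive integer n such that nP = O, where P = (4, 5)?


Compute successive multiples of P until we hit O:
  1P = (4, 5)
  2P = (6, 2)
  3P = (1, 1)
  4P = (3, 1)
  5P = (2, 3)
  6P = (2, 4)
  7P = (3, 6)
  8P = (1, 6)
  ... (continuing to 11P)
  11P = O

ord(P) = 11


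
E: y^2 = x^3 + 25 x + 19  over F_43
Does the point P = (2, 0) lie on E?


Check whether y^2 = x^3 + 25 x + 19 (mod 43) for (x, y) = (2, 0).
LHS: y^2 = 0^2 mod 43 = 0
RHS: x^3 + 25 x + 19 = 2^3 + 25*2 + 19 mod 43 = 34
LHS != RHS

No, not on the curve


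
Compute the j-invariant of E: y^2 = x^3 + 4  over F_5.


Delta = -16(4 a^3 + 27 b^2) mod 5 = 3
-1728 * (4 a)^3 = -1728 * (4*0)^3 mod 5 = 0
j = 0 * 3^(-1) mod 5 = 0

j = 0 (mod 5)


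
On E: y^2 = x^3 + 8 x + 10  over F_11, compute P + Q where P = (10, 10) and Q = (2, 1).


P != Q, so use the chord formula.
s = (y2 - y1) / (x2 - x1) = (2) / (3) mod 11 = 8
x3 = s^2 - x1 - x2 mod 11 = 8^2 - 10 - 2 = 8
y3 = s (x1 - x3) - y1 mod 11 = 8 * (10 - 8) - 10 = 6

P + Q = (8, 6)


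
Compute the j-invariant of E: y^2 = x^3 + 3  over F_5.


Delta = -16(4 a^3 + 27 b^2) mod 5 = 2
-1728 * (4 a)^3 = -1728 * (4*0)^3 mod 5 = 0
j = 0 * 2^(-1) mod 5 = 0

j = 0 (mod 5)


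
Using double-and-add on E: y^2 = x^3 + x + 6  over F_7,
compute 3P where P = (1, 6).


k = 3 = 11_2 (binary, LSB first: 11)
Double-and-add from P = (1, 6):
  bit 0 = 1: acc = O + (1, 6) = (1, 6)
  bit 1 = 1: acc = (1, 6) + (2, 3) = (6, 2)

3P = (6, 2)


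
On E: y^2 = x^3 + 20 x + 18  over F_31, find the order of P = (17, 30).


Compute successive multiples of P until we hit O:
  1P = (17, 30)
  2P = (2, 29)
  3P = (16, 30)
  4P = (29, 1)
  5P = (10, 28)
  6P = (18, 14)
  7P = (4, 10)
  8P = (12, 23)
  ... (continuing to 42P)
  42P = O

ord(P) = 42


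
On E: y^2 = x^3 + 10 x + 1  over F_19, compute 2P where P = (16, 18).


Doubling: s = (3 x1^2 + a) / (2 y1)
s = (3*16^2 + 10) / (2*18) mod 19 = 10
x3 = s^2 - 2 x1 mod 19 = 10^2 - 2*16 = 11
y3 = s (x1 - x3) - y1 mod 19 = 10 * (16 - 11) - 18 = 13

2P = (11, 13)


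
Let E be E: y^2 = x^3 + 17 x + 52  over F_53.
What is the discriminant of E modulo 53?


4 a^3 + 27 b^2 = 4*17^3 + 27*52^2 = 19652 + 73008 = 92660
Delta = -16 * (92660) = -1482560
Delta mod 53 = 9

Delta = 9 (mod 53)


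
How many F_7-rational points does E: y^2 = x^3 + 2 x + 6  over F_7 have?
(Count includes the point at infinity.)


For each x in F_7, count y with y^2 = x^3 + 2 x + 6 mod 7:
  x = 1: RHS = 2, y in [3, 4]  -> 2 point(s)
  x = 2: RHS = 4, y in [2, 5]  -> 2 point(s)
  x = 3: RHS = 4, y in [2, 5]  -> 2 point(s)
  x = 4: RHS = 1, y in [1, 6]  -> 2 point(s)
  x = 5: RHS = 1, y in [1, 6]  -> 2 point(s)
Affine points: 10. Add the point at infinity: total = 11.

#E(F_7) = 11


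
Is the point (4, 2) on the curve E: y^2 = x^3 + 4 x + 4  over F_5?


Check whether y^2 = x^3 + 4 x + 4 (mod 5) for (x, y) = (4, 2).
LHS: y^2 = 2^2 mod 5 = 4
RHS: x^3 + 4 x + 4 = 4^3 + 4*4 + 4 mod 5 = 4
LHS = RHS

Yes, on the curve


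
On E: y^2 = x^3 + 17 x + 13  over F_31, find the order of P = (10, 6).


Compute successive multiples of P until we hit O:
  1P = (10, 6)
  2P = (15, 4)
  3P = (26, 19)
  4P = (20, 13)
  5P = (8, 14)
  6P = (29, 8)
  7P = (17, 21)
  8P = (1, 0)
  ... (continuing to 16P)
  16P = O

ord(P) = 16


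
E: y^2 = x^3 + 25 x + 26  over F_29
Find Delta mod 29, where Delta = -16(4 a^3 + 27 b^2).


4 a^3 + 27 b^2 = 4*25^3 + 27*26^2 = 62500 + 18252 = 80752
Delta = -16 * (80752) = -1292032
Delta mod 29 = 5

Delta = 5 (mod 29)


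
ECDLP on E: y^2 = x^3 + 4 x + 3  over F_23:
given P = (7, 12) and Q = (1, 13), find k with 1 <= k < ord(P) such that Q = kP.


Enumerate multiples of P until we hit Q = (1, 13):
  1P = (7, 12)
  2P = (17, 19)
  3P = (8, 8)
  4P = (1, 10)
  5P = (10, 10)
  6P = (9, 20)
  7P = (0, 16)
  8P = (6, 17)
  9P = (12, 13)
  10P = (16, 0)
  11P = (12, 10)
  12P = (6, 6)
  13P = (0, 7)
  14P = (9, 3)
  15P = (10, 13)
  16P = (1, 13)
Match found at i = 16.

k = 16


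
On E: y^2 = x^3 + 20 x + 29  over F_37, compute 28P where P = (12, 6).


k = 28 = 11100_2 (binary, LSB first: 00111)
Double-and-add from P = (12, 6):
  bit 0 = 0: acc unchanged = O
  bit 1 = 0: acc unchanged = O
  bit 2 = 1: acc = O + (33, 25) = (33, 25)
  bit 3 = 1: acc = (33, 25) + (15, 35) = (19, 33)
  bit 4 = 1: acc = (19, 33) + (11, 10) = (17, 19)

28P = (17, 19)


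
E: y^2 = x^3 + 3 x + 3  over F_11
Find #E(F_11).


For each x in F_11, count y with y^2 = x^3 + 3 x + 3 mod 11:
  x = 0: RHS = 3, y in [5, 6]  -> 2 point(s)
  x = 5: RHS = 0, y in [0]  -> 1 point(s)
  x = 7: RHS = 4, y in [2, 9]  -> 2 point(s)
  x = 8: RHS = 0, y in [0]  -> 1 point(s)
  x = 9: RHS = 0, y in [0]  -> 1 point(s)
Affine points: 7. Add the point at infinity: total = 8.

#E(F_11) = 8


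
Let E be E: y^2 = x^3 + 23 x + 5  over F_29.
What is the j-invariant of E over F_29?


Delta = -16(4 a^3 + 27 b^2) mod 29 = 8
-1728 * (4 a)^3 = -1728 * (4*23)^3 mod 29 = 21
j = 21 * 8^(-1) mod 29 = 28

j = 28 (mod 29)


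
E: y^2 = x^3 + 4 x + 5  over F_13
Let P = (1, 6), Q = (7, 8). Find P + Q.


P != Q, so use the chord formula.
s = (y2 - y1) / (x2 - x1) = (2) / (6) mod 13 = 9
x3 = s^2 - x1 - x2 mod 13 = 9^2 - 1 - 7 = 8
y3 = s (x1 - x3) - y1 mod 13 = 9 * (1 - 8) - 6 = 9

P + Q = (8, 9)


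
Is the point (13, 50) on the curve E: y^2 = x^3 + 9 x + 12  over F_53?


Check whether y^2 = x^3 + 9 x + 12 (mod 53) for (x, y) = (13, 50).
LHS: y^2 = 50^2 mod 53 = 9
RHS: x^3 + 9 x + 12 = 13^3 + 9*13 + 12 mod 53 = 47
LHS != RHS

No, not on the curve


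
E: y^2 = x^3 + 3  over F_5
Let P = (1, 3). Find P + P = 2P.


Doubling: s = (3 x1^2 + a) / (2 y1)
s = (3*1^2 + 0) / (2*3) mod 5 = 3
x3 = s^2 - 2 x1 mod 5 = 3^2 - 2*1 = 2
y3 = s (x1 - x3) - y1 mod 5 = 3 * (1 - 2) - 3 = 4

2P = (2, 4)


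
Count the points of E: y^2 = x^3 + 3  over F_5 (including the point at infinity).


For each x in F_5, count y with y^2 = x^3 + 0 x + 3 mod 5:
  x = 1: RHS = 4, y in [2, 3]  -> 2 point(s)
  x = 2: RHS = 1, y in [1, 4]  -> 2 point(s)
  x = 3: RHS = 0, y in [0]  -> 1 point(s)
Affine points: 5. Add the point at infinity: total = 6.

#E(F_5) = 6


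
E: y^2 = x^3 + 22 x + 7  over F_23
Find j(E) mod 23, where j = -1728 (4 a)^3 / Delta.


Delta = -16(4 a^3 + 27 b^2) mod 23 = 10
-1728 * (4 a)^3 = -1728 * (4*22)^3 mod 23 = 8
j = 8 * 10^(-1) mod 23 = 10

j = 10 (mod 23)


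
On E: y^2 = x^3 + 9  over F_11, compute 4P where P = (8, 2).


k = 4 = 100_2 (binary, LSB first: 001)
Double-and-add from P = (8, 2):
  bit 0 = 0: acc unchanged = O
  bit 1 = 0: acc unchanged = O
  bit 2 = 1: acc = O + (0, 3) = (0, 3)

4P = (0, 3)


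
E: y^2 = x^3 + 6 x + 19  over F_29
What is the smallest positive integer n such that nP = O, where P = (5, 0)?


Compute successive multiples of P until we hit O:
  1P = (5, 0)
  2P = O

ord(P) = 2


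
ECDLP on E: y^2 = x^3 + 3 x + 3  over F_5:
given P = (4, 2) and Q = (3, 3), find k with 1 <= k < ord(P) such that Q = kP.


Enumerate multiples of P until we hit Q = (3, 3):
  1P = (4, 2)
  2P = (3, 2)
  3P = (3, 3)
Match found at i = 3.

k = 3


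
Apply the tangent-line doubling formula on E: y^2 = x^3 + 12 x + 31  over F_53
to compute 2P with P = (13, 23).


Doubling: s = (3 x1^2 + a) / (2 y1)
s = (3*13^2 + 12) / (2*23) mod 53 = 47
x3 = s^2 - 2 x1 mod 53 = 47^2 - 2*13 = 10
y3 = s (x1 - x3) - y1 mod 53 = 47 * (13 - 10) - 23 = 12

2P = (10, 12)


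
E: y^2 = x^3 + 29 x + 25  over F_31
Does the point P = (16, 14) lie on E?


Check whether y^2 = x^3 + 29 x + 25 (mod 31) for (x, y) = (16, 14).
LHS: y^2 = 14^2 mod 31 = 10
RHS: x^3 + 29 x + 25 = 16^3 + 29*16 + 25 mod 31 = 28
LHS != RHS

No, not on the curve


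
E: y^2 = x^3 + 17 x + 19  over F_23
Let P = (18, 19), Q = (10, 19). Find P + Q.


P != Q, so use the chord formula.
s = (y2 - y1) / (x2 - x1) = (0) / (15) mod 23 = 0
x3 = s^2 - x1 - x2 mod 23 = 0^2 - 18 - 10 = 18
y3 = s (x1 - x3) - y1 mod 23 = 0 * (18 - 18) - 19 = 4

P + Q = (18, 4)


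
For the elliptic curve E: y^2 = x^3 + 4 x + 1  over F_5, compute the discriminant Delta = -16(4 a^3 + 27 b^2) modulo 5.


4 a^3 + 27 b^2 = 4*4^3 + 27*1^2 = 256 + 27 = 283
Delta = -16 * (283) = -4528
Delta mod 5 = 2

Delta = 2 (mod 5)


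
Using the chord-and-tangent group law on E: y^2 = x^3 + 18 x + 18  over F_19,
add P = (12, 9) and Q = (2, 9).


P != Q, so use the chord formula.
s = (y2 - y1) / (x2 - x1) = (0) / (9) mod 19 = 0
x3 = s^2 - x1 - x2 mod 19 = 0^2 - 12 - 2 = 5
y3 = s (x1 - x3) - y1 mod 19 = 0 * (12 - 5) - 9 = 10

P + Q = (5, 10)


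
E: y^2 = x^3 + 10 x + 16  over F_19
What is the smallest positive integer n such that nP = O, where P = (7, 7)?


Compute successive multiples of P until we hit O:
  1P = (7, 7)
  2P = (6, 11)
  3P = (3, 15)
  4P = (13, 5)
  5P = (16, 15)
  6P = (5, 18)
  7P = (4, 5)
  8P = (0, 4)
  ... (continuing to 26P)
  26P = O

ord(P) = 26


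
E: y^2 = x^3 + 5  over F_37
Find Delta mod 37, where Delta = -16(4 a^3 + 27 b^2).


4 a^3 + 27 b^2 = 4*0^3 + 27*5^2 = 0 + 675 = 675
Delta = -16 * (675) = -10800
Delta mod 37 = 4

Delta = 4 (mod 37)


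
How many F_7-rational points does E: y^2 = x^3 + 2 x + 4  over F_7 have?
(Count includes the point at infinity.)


For each x in F_7, count y with y^2 = x^3 + 2 x + 4 mod 7:
  x = 0: RHS = 4, y in [2, 5]  -> 2 point(s)
  x = 1: RHS = 0, y in [0]  -> 1 point(s)
  x = 2: RHS = 2, y in [3, 4]  -> 2 point(s)
  x = 3: RHS = 2, y in [3, 4]  -> 2 point(s)
  x = 6: RHS = 1, y in [1, 6]  -> 2 point(s)
Affine points: 9. Add the point at infinity: total = 10.

#E(F_7) = 10


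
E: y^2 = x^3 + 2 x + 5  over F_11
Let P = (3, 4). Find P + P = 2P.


Doubling: s = (3 x1^2 + a) / (2 y1)
s = (3*3^2 + 2) / (2*4) mod 11 = 5
x3 = s^2 - 2 x1 mod 11 = 5^2 - 2*3 = 8
y3 = s (x1 - x3) - y1 mod 11 = 5 * (3 - 8) - 4 = 4

2P = (8, 4)


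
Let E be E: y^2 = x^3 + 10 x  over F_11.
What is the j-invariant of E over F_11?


Delta = -16(4 a^3 + 27 b^2) mod 11 = 9
-1728 * (4 a)^3 = -1728 * (4*10)^3 mod 11 = 9
j = 9 * 9^(-1) mod 11 = 1

j = 1 (mod 11)


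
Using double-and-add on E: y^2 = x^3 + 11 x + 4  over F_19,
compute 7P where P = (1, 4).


k = 7 = 111_2 (binary, LSB first: 111)
Double-and-add from P = (1, 4):
  bit 0 = 1: acc = O + (1, 4) = (1, 4)
  bit 1 = 1: acc = (1, 4) + (7, 14) = (18, 12)
  bit 2 = 1: acc = (18, 12) + (16, 18) = (13, 11)

7P = (13, 11)


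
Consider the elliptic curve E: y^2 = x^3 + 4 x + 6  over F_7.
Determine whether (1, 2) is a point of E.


Check whether y^2 = x^3 + 4 x + 6 (mod 7) for (x, y) = (1, 2).
LHS: y^2 = 2^2 mod 7 = 4
RHS: x^3 + 4 x + 6 = 1^3 + 4*1 + 6 mod 7 = 4
LHS = RHS

Yes, on the curve


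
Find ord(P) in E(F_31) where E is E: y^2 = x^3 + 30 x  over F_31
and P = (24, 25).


Compute successive multiples of P until we hit O:
  1P = (24, 25)
  2P = (1, 0)
  3P = (24, 6)
  4P = O

ord(P) = 4


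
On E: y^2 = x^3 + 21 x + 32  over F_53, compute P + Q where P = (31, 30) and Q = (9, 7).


P != Q, so use the chord formula.
s = (y2 - y1) / (x2 - x1) = (30) / (31) mod 53 = 42
x3 = s^2 - x1 - x2 mod 53 = 42^2 - 31 - 9 = 28
y3 = s (x1 - x3) - y1 mod 53 = 42 * (31 - 28) - 30 = 43

P + Q = (28, 43)


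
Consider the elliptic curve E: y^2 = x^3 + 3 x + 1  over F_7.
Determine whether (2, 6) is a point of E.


Check whether y^2 = x^3 + 3 x + 1 (mod 7) for (x, y) = (2, 6).
LHS: y^2 = 6^2 mod 7 = 1
RHS: x^3 + 3 x + 1 = 2^3 + 3*2 + 1 mod 7 = 1
LHS = RHS

Yes, on the curve


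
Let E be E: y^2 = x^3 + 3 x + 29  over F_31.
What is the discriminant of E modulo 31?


4 a^3 + 27 b^2 = 4*3^3 + 27*29^2 = 108 + 22707 = 22815
Delta = -16 * (22815) = -365040
Delta mod 31 = 16

Delta = 16 (mod 31)


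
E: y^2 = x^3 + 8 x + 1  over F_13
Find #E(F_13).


For each x in F_13, count y with y^2 = x^3 + 8 x + 1 mod 13:
  x = 0: RHS = 1, y in [1, 12]  -> 2 point(s)
  x = 1: RHS = 10, y in [6, 7]  -> 2 point(s)
  x = 2: RHS = 12, y in [5, 8]  -> 2 point(s)
  x = 3: RHS = 0, y in [0]  -> 1 point(s)
  x = 5: RHS = 10, y in [6, 7]  -> 2 point(s)
  x = 7: RHS = 10, y in [6, 7]  -> 2 point(s)
  x = 9: RHS = 9, y in [3, 10]  -> 2 point(s)
  x = 11: RHS = 3, y in [4, 9]  -> 2 point(s)
Affine points: 15. Add the point at infinity: total = 16.

#E(F_13) = 16


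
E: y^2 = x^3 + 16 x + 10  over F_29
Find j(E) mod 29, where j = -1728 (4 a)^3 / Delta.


Delta = -16(4 a^3 + 27 b^2) mod 29 = 26
-1728 * (4 a)^3 = -1728 * (4*16)^3 mod 29 = 11
j = 11 * 26^(-1) mod 29 = 6

j = 6 (mod 29)


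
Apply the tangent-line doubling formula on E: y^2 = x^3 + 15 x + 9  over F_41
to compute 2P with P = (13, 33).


Doubling: s = (3 x1^2 + a) / (2 y1)
s = (3*13^2 + 15) / (2*33) mod 41 = 34
x3 = s^2 - 2 x1 mod 41 = 34^2 - 2*13 = 23
y3 = s (x1 - x3) - y1 mod 41 = 34 * (13 - 23) - 33 = 37

2P = (23, 37)


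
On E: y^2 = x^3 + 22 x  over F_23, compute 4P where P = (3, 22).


k = 4 = 100_2 (binary, LSB first: 001)
Double-and-add from P = (3, 22):
  bit 0 = 0: acc unchanged = O
  bit 1 = 0: acc unchanged = O
  bit 2 = 1: acc = O + (2, 12) = (2, 12)

4P = (2, 12)


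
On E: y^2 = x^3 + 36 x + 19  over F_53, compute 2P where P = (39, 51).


Doubling: s = (3 x1^2 + a) / (2 y1)
s = (3*39^2 + 36) / (2*51) mod 53 = 3
x3 = s^2 - 2 x1 mod 53 = 3^2 - 2*39 = 37
y3 = s (x1 - x3) - y1 mod 53 = 3 * (39 - 37) - 51 = 8

2P = (37, 8)


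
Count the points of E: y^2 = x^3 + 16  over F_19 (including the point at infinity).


For each x in F_19, count y with y^2 = x^3 + 0 x + 16 mod 19:
  x = 0: RHS = 16, y in [4, 15]  -> 2 point(s)
  x = 1: RHS = 17, y in [6, 13]  -> 2 point(s)
  x = 2: RHS = 5, y in [9, 10]  -> 2 point(s)
  x = 3: RHS = 5, y in [9, 10]  -> 2 point(s)
  x = 4: RHS = 4, y in [2, 17]  -> 2 point(s)
  x = 6: RHS = 4, y in [2, 17]  -> 2 point(s)
  x = 7: RHS = 17, y in [6, 13]  -> 2 point(s)
  x = 9: RHS = 4, y in [2, 17]  -> 2 point(s)
  x = 10: RHS = 9, y in [3, 16]  -> 2 point(s)
  x = 11: RHS = 17, y in [6, 13]  -> 2 point(s)
  x = 13: RHS = 9, y in [3, 16]  -> 2 point(s)
  x = 14: RHS = 5, y in [9, 10]  -> 2 point(s)
  x = 15: RHS = 9, y in [3, 16]  -> 2 point(s)
Affine points: 26. Add the point at infinity: total = 27.

#E(F_19) = 27


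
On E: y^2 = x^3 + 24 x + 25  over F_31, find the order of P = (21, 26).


Compute successive multiples of P until we hit O:
  1P = (21, 26)
  2P = (17, 18)
  3P = (28, 22)
  4P = (7, 28)
  5P = (22, 14)
  6P = (8, 4)
  7P = (10, 26)
  8P = (0, 5)
  ... (continuing to 20P)
  20P = O

ord(P) = 20


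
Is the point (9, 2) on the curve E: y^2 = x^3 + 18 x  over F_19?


Check whether y^2 = x^3 + 18 x + 0 (mod 19) for (x, y) = (9, 2).
LHS: y^2 = 2^2 mod 19 = 4
RHS: x^3 + 18 x + 0 = 9^3 + 18*9 + 0 mod 19 = 17
LHS != RHS

No, not on the curve


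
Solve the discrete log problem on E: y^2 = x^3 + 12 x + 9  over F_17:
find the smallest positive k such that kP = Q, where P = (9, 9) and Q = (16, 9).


Enumerate multiples of P until we hit Q = (16, 9):
  1P = (9, 9)
  2P = (16, 8)
  3P = (0, 14)
  4P = (6, 12)
  5P = (3, 2)
  6P = (4, 11)
  7P = (13, 13)
  8P = (13, 4)
  9P = (4, 6)
  10P = (3, 15)
  11P = (6, 5)
  12P = (0, 3)
  13P = (16, 9)
Match found at i = 13.

k = 13


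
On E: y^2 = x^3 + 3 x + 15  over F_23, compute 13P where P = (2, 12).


k = 13 = 1101_2 (binary, LSB first: 1011)
Double-and-add from P = (2, 12):
  bit 0 = 1: acc = O + (2, 12) = (2, 12)
  bit 1 = 0: acc unchanged = (2, 12)
  bit 2 = 1: acc = (2, 12) + (19, 13) = (18, 6)
  bit 3 = 1: acc = (18, 6) + (21, 22) = (15, 10)

13P = (15, 10)


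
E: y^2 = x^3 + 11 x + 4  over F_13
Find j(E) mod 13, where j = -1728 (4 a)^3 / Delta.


Delta = -16(4 a^3 + 27 b^2) mod 13 = 9
-1728 * (4 a)^3 = -1728 * (4*11)^3 mod 13 = 8
j = 8 * 9^(-1) mod 13 = 11

j = 11 (mod 13)


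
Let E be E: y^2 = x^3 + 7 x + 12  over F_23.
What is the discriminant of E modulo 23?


4 a^3 + 27 b^2 = 4*7^3 + 27*12^2 = 1372 + 3888 = 5260
Delta = -16 * (5260) = -84160
Delta mod 23 = 20

Delta = 20 (mod 23)


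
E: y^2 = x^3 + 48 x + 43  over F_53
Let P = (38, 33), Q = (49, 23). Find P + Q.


P != Q, so use the chord formula.
s = (y2 - y1) / (x2 - x1) = (43) / (11) mod 53 = 28
x3 = s^2 - x1 - x2 mod 53 = 28^2 - 38 - 49 = 8
y3 = s (x1 - x3) - y1 mod 53 = 28 * (38 - 8) - 33 = 12

P + Q = (8, 12)


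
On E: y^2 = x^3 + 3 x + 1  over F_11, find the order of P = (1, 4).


Compute successive multiples of P until we hit O:
  1P = (1, 4)
  2P = (2, 9)
  3P = (0, 1)
  4P = (8, 8)
  5P = (3, 9)
  6P = (5, 8)
  7P = (6, 2)
  8P = (9, 8)
  ... (continuing to 18P)
  18P = O

ord(P) = 18


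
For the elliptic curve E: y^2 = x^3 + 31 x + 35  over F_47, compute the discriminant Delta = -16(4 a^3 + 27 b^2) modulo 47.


4 a^3 + 27 b^2 = 4*31^3 + 27*35^2 = 119164 + 33075 = 152239
Delta = -16 * (152239) = -2435824
Delta mod 47 = 45

Delta = 45 (mod 47)


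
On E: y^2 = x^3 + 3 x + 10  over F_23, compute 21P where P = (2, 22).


k = 21 = 10101_2 (binary, LSB first: 10101)
Double-and-add from P = (2, 22):
  bit 0 = 1: acc = O + (2, 22) = (2, 22)
  bit 1 = 0: acc unchanged = (2, 22)
  bit 2 = 1: acc = (2, 22) + (7, 12) = (18, 10)
  bit 3 = 0: acc unchanged = (18, 10)
  bit 4 = 1: acc = (18, 10) + (5, 14) = (2, 1)

21P = (2, 1)


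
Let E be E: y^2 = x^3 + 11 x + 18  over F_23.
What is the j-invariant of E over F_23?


Delta = -16(4 a^3 + 27 b^2) mod 23 = 18
-1728 * (4 a)^3 = -1728 * (4*11)^3 mod 23 = 1
j = 1 * 18^(-1) mod 23 = 9

j = 9 (mod 23)


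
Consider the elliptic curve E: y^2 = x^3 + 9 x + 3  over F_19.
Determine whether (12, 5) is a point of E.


Check whether y^2 = x^3 + 9 x + 3 (mod 19) for (x, y) = (12, 5).
LHS: y^2 = 5^2 mod 19 = 6
RHS: x^3 + 9 x + 3 = 12^3 + 9*12 + 3 mod 19 = 15
LHS != RHS

No, not on the curve


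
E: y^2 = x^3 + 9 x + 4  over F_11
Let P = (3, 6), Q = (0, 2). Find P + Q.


P != Q, so use the chord formula.
s = (y2 - y1) / (x2 - x1) = (7) / (8) mod 11 = 5
x3 = s^2 - x1 - x2 mod 11 = 5^2 - 3 - 0 = 0
y3 = s (x1 - x3) - y1 mod 11 = 5 * (3 - 0) - 6 = 9

P + Q = (0, 9)


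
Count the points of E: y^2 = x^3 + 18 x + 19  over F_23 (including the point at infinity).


For each x in F_23, count y with y^2 = x^3 + 18 x + 19 mod 23:
  x = 3: RHS = 8, y in [10, 13]  -> 2 point(s)
  x = 5: RHS = 4, y in [2, 21]  -> 2 point(s)
  x = 8: RHS = 8, y in [10, 13]  -> 2 point(s)
  x = 9: RHS = 13, y in [6, 17]  -> 2 point(s)
  x = 10: RHS = 3, y in [7, 16]  -> 2 point(s)
  x = 12: RHS = 8, y in [10, 13]  -> 2 point(s)
  x = 13: RHS = 12, y in [9, 14]  -> 2 point(s)
  x = 14: RHS = 2, y in [5, 18]  -> 2 point(s)
  x = 22: RHS = 0, y in [0]  -> 1 point(s)
Affine points: 17. Add the point at infinity: total = 18.

#E(F_23) = 18


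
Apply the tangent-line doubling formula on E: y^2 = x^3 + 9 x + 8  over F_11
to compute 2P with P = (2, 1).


Doubling: s = (3 x1^2 + a) / (2 y1)
s = (3*2^2 + 9) / (2*1) mod 11 = 5
x3 = s^2 - 2 x1 mod 11 = 5^2 - 2*2 = 10
y3 = s (x1 - x3) - y1 mod 11 = 5 * (2 - 10) - 1 = 3

2P = (10, 3)


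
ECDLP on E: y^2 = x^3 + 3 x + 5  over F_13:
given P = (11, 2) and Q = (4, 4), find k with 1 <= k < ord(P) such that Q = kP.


Enumerate multiples of P until we hit Q = (4, 4):
  1P = (11, 2)
  2P = (1, 3)
  3P = (4, 9)
  4P = (12, 12)
  5P = (12, 1)
  6P = (4, 4)
Match found at i = 6.

k = 6


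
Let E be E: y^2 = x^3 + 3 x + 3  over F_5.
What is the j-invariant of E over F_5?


Delta = -16(4 a^3 + 27 b^2) mod 5 = 4
-1728 * (4 a)^3 = -1728 * (4*3)^3 mod 5 = 1
j = 1 * 4^(-1) mod 5 = 4

j = 4 (mod 5)


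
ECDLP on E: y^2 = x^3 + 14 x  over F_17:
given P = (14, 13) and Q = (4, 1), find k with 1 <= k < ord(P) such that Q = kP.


Enumerate multiples of P until we hit Q = (4, 1):
  1P = (14, 13)
  2P = (15, 7)
  3P = (7, 13)
  4P = (13, 4)
  5P = (3, 1)
  6P = (4, 1)
Match found at i = 6.

k = 6


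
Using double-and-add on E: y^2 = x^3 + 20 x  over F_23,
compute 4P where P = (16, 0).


k = 4 = 100_2 (binary, LSB first: 001)
Double-and-add from P = (16, 0):
  bit 0 = 0: acc unchanged = O
  bit 1 = 0: acc unchanged = O
  bit 2 = 1: acc = O + O = O

4P = O


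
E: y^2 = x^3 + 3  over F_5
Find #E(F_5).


For each x in F_5, count y with y^2 = x^3 + 0 x + 3 mod 5:
  x = 1: RHS = 4, y in [2, 3]  -> 2 point(s)
  x = 2: RHS = 1, y in [1, 4]  -> 2 point(s)
  x = 3: RHS = 0, y in [0]  -> 1 point(s)
Affine points: 5. Add the point at infinity: total = 6.

#E(F_5) = 6


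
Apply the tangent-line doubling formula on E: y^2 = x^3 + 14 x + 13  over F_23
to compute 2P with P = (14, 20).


Doubling: s = (3 x1^2 + a) / (2 y1)
s = (3*14^2 + 14) / (2*20) mod 23 = 7
x3 = s^2 - 2 x1 mod 23 = 7^2 - 2*14 = 21
y3 = s (x1 - x3) - y1 mod 23 = 7 * (14 - 21) - 20 = 0

2P = (21, 0)


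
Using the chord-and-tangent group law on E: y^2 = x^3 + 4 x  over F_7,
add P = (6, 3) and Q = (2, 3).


P != Q, so use the chord formula.
s = (y2 - y1) / (x2 - x1) = (0) / (3) mod 7 = 0
x3 = s^2 - x1 - x2 mod 7 = 0^2 - 6 - 2 = 6
y3 = s (x1 - x3) - y1 mod 7 = 0 * (6 - 6) - 3 = 4

P + Q = (6, 4)


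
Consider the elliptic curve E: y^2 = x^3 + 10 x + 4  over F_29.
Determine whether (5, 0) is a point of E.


Check whether y^2 = x^3 + 10 x + 4 (mod 29) for (x, y) = (5, 0).
LHS: y^2 = 0^2 mod 29 = 0
RHS: x^3 + 10 x + 4 = 5^3 + 10*5 + 4 mod 29 = 5
LHS != RHS

No, not on the curve


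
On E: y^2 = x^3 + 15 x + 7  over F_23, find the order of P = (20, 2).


Compute successive multiples of P until we hit O:
  1P = (20, 2)
  2P = (7, 8)
  3P = (12, 12)
  4P = (17, 0)
  5P = (12, 11)
  6P = (7, 15)
  7P = (20, 21)
  8P = O

ord(P) = 8


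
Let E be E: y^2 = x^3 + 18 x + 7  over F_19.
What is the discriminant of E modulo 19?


4 a^3 + 27 b^2 = 4*18^3 + 27*7^2 = 23328 + 1323 = 24651
Delta = -16 * (24651) = -394416
Delta mod 19 = 5

Delta = 5 (mod 19)


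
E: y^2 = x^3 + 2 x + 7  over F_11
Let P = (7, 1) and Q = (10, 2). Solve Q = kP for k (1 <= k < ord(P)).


Enumerate multiples of P until we hit Q = (10, 2):
  1P = (7, 1)
  2P = (6, 2)
  3P = (10, 2)
Match found at i = 3.

k = 3


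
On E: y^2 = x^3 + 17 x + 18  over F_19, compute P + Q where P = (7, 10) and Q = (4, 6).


P != Q, so use the chord formula.
s = (y2 - y1) / (x2 - x1) = (15) / (16) mod 19 = 14
x3 = s^2 - x1 - x2 mod 19 = 14^2 - 7 - 4 = 14
y3 = s (x1 - x3) - y1 mod 19 = 14 * (7 - 14) - 10 = 6

P + Q = (14, 6)


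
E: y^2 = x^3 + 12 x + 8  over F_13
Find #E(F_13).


For each x in F_13, count y with y^2 = x^3 + 12 x + 8 mod 13:
  x = 2: RHS = 1, y in [1, 12]  -> 2 point(s)
  x = 4: RHS = 3, y in [4, 9]  -> 2 point(s)
  x = 6: RHS = 10, y in [6, 7]  -> 2 point(s)
  x = 9: RHS = 0, y in [0]  -> 1 point(s)
  x = 10: RHS = 10, y in [6, 7]  -> 2 point(s)
Affine points: 9. Add the point at infinity: total = 10.

#E(F_13) = 10


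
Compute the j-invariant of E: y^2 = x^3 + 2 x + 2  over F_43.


Delta = -16(4 a^3 + 27 b^2) mod 43 = 39
-1728 * (4 a)^3 = -1728 * (4*2)^3 mod 43 = 32
j = 32 * 39^(-1) mod 43 = 35

j = 35 (mod 43)


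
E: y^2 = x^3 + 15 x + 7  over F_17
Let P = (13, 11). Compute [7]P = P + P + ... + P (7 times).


k = 7 = 111_2 (binary, LSB first: 111)
Double-and-add from P = (13, 11):
  bit 0 = 1: acc = O + (13, 11) = (13, 11)
  bit 1 = 1: acc = (13, 11) + (9, 2) = (16, 12)
  bit 2 = 1: acc = (16, 12) + (7, 8) = (7, 9)

7P = (7, 9)


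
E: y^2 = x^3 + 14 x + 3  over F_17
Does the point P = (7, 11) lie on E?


Check whether y^2 = x^3 + 14 x + 3 (mod 17) for (x, y) = (7, 11).
LHS: y^2 = 11^2 mod 17 = 2
RHS: x^3 + 14 x + 3 = 7^3 + 14*7 + 3 mod 17 = 2
LHS = RHS

Yes, on the curve


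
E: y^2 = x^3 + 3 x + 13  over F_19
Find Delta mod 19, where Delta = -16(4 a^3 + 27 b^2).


4 a^3 + 27 b^2 = 4*3^3 + 27*13^2 = 108 + 4563 = 4671
Delta = -16 * (4671) = -74736
Delta mod 19 = 10

Delta = 10 (mod 19)


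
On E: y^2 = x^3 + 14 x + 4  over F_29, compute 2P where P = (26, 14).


Doubling: s = (3 x1^2 + a) / (2 y1)
s = (3*26^2 + 14) / (2*14) mod 29 = 17
x3 = s^2 - 2 x1 mod 29 = 17^2 - 2*26 = 5
y3 = s (x1 - x3) - y1 mod 29 = 17 * (26 - 5) - 14 = 24

2P = (5, 24)


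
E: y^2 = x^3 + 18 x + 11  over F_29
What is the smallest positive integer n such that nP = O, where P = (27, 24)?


Compute successive multiples of P until we hit O:
  1P = (27, 24)
  2P = (13, 21)
  3P = (25, 22)
  4P = (7, 25)
  5P = (19, 22)
  6P = (3, 11)
  7P = (22, 21)
  8P = (14, 7)
  ... (continuing to 32P)
  32P = O

ord(P) = 32


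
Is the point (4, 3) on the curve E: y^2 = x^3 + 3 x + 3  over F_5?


Check whether y^2 = x^3 + 3 x + 3 (mod 5) for (x, y) = (4, 3).
LHS: y^2 = 3^2 mod 5 = 4
RHS: x^3 + 3 x + 3 = 4^3 + 3*4 + 3 mod 5 = 4
LHS = RHS

Yes, on the curve


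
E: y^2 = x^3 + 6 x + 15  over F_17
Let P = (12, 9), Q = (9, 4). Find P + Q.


P != Q, so use the chord formula.
s = (y2 - y1) / (x2 - x1) = (12) / (14) mod 17 = 13
x3 = s^2 - x1 - x2 mod 17 = 13^2 - 12 - 9 = 12
y3 = s (x1 - x3) - y1 mod 17 = 13 * (12 - 12) - 9 = 8

P + Q = (12, 8)


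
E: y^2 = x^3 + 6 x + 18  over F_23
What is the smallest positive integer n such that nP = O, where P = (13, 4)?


Compute successive multiples of P until we hit O:
  1P = (13, 4)
  2P = (1, 18)
  3P = (11, 9)
  4P = (11, 14)
  5P = (1, 5)
  6P = (13, 19)
  7P = O

ord(P) = 7


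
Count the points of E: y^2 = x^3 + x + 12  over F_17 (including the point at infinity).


For each x in F_17, count y with y^2 = x^3 + 1 x + 12 mod 17:
  x = 3: RHS = 8, y in [5, 12]  -> 2 point(s)
  x = 6: RHS = 13, y in [8, 9]  -> 2 point(s)
  x = 9: RHS = 2, y in [6, 11]  -> 2 point(s)
  x = 10: RHS = 2, y in [6, 11]  -> 2 point(s)
  x = 12: RHS = 1, y in [1, 16]  -> 2 point(s)
  x = 14: RHS = 16, y in [4, 13]  -> 2 point(s)
  x = 15: RHS = 2, y in [6, 11]  -> 2 point(s)
Affine points: 14. Add the point at infinity: total = 15.

#E(F_17) = 15


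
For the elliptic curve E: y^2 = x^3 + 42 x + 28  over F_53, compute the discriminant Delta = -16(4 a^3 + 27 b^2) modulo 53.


4 a^3 + 27 b^2 = 4*42^3 + 27*28^2 = 296352 + 21168 = 317520
Delta = -16 * (317520) = -5080320
Delta mod 53 = 48

Delta = 48 (mod 53)


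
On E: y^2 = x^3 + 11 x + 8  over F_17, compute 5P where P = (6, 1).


k = 5 = 101_2 (binary, LSB first: 101)
Double-and-add from P = (6, 1):
  bit 0 = 1: acc = O + (6, 1) = (6, 1)
  bit 1 = 0: acc unchanged = (6, 1)
  bit 2 = 1: acc = (6, 1) + (3, 0) = (10, 9)

5P = (10, 9)


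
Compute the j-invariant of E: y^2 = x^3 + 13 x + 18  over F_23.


Delta = -16(4 a^3 + 27 b^2) mod 23 = 1
-1728 * (4 a)^3 = -1728 * (4*13)^3 mod 23 = 19
j = 19 * 1^(-1) mod 23 = 19

j = 19 (mod 23)


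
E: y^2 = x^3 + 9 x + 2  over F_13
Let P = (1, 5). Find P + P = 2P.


Doubling: s = (3 x1^2 + a) / (2 y1)
s = (3*1^2 + 9) / (2*5) mod 13 = 9
x3 = s^2 - 2 x1 mod 13 = 9^2 - 2*1 = 1
y3 = s (x1 - x3) - y1 mod 13 = 9 * (1 - 1) - 5 = 8

2P = (1, 8)


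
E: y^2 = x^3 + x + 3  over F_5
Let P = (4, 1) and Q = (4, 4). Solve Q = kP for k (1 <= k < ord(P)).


Enumerate multiples of P until we hit Q = (4, 4):
  1P = (4, 1)
  2P = (1, 0)
  3P = (4, 4)
Match found at i = 3.

k = 3


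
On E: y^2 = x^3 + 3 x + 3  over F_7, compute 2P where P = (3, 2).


k = 2 = 10_2 (binary, LSB first: 01)
Double-and-add from P = (3, 2):
  bit 0 = 0: acc unchanged = O
  bit 1 = 1: acc = O + (3, 5) = (3, 5)

2P = (3, 5)


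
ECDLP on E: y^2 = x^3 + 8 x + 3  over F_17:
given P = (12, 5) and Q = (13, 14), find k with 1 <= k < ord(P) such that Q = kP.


Enumerate multiples of P until we hit Q = (13, 14):
  1P = (12, 5)
  2P = (8, 1)
  3P = (15, 9)
  4P = (5, 10)
  5P = (13, 3)
  6P = (13, 14)
Match found at i = 6.

k = 6


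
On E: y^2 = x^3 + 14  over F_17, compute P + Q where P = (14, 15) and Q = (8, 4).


P != Q, so use the chord formula.
s = (y2 - y1) / (x2 - x1) = (6) / (11) mod 17 = 16
x3 = s^2 - x1 - x2 mod 17 = 16^2 - 14 - 8 = 13
y3 = s (x1 - x3) - y1 mod 17 = 16 * (14 - 13) - 15 = 1

P + Q = (13, 1)


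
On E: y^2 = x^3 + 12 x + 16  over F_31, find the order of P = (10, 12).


Compute successive multiples of P until we hit O:
  1P = (10, 12)
  2P = (25, 10)
  3P = (12, 11)
  4P = (17, 7)
  5P = (14, 13)
  6P = (9, 27)
  7P = (20, 14)
  8P = (6, 26)
  ... (continuing to 35P)
  35P = O

ord(P) = 35


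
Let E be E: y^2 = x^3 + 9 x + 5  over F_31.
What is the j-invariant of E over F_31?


Delta = -16(4 a^3 + 27 b^2) mod 31 = 18
-1728 * (4 a)^3 = -1728 * (4*9)^3 mod 31 = 8
j = 8 * 18^(-1) mod 31 = 28

j = 28 (mod 31)


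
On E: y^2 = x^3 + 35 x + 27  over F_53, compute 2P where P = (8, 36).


Doubling: s = (3 x1^2 + a) / (2 y1)
s = (3*8^2 + 35) / (2*36) mod 53 = 51
x3 = s^2 - 2 x1 mod 53 = 51^2 - 2*8 = 41
y3 = s (x1 - x3) - y1 mod 53 = 51 * (8 - 41) - 36 = 30

2P = (41, 30)


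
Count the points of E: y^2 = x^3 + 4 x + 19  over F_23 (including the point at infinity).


For each x in F_23, count y with y^2 = x^3 + 4 x + 19 mod 23:
  x = 1: RHS = 1, y in [1, 22]  -> 2 point(s)
  x = 2: RHS = 12, y in [9, 14]  -> 2 point(s)
  x = 3: RHS = 12, y in [9, 14]  -> 2 point(s)
  x = 5: RHS = 3, y in [7, 16]  -> 2 point(s)
  x = 6: RHS = 6, y in [11, 12]  -> 2 point(s)
  x = 9: RHS = 2, y in [5, 18]  -> 2 point(s)
  x = 10: RHS = 1, y in [1, 22]  -> 2 point(s)
  x = 12: RHS = 1, y in [1, 22]  -> 2 point(s)
  x = 14: RHS = 13, y in [6, 17]  -> 2 point(s)
  x = 15: RHS = 4, y in [2, 21]  -> 2 point(s)
  x = 16: RHS = 16, y in [4, 19]  -> 2 point(s)
  x = 17: RHS = 9, y in [3, 20]  -> 2 point(s)
  x = 18: RHS = 12, y in [9, 14]  -> 2 point(s)
  x = 19: RHS = 8, y in [10, 13]  -> 2 point(s)
  x = 20: RHS = 3, y in [7, 16]  -> 2 point(s)
  x = 21: RHS = 3, y in [7, 16]  -> 2 point(s)
Affine points: 32. Add the point at infinity: total = 33.

#E(F_23) = 33


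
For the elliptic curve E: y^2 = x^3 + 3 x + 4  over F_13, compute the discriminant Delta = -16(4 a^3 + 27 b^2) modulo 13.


4 a^3 + 27 b^2 = 4*3^3 + 27*4^2 = 108 + 432 = 540
Delta = -16 * (540) = -8640
Delta mod 13 = 5

Delta = 5 (mod 13)


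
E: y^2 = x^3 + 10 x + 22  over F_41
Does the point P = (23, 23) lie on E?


Check whether y^2 = x^3 + 10 x + 22 (mod 41) for (x, y) = (23, 23).
LHS: y^2 = 23^2 mod 41 = 37
RHS: x^3 + 10 x + 22 = 23^3 + 10*23 + 22 mod 41 = 37
LHS = RHS

Yes, on the curve


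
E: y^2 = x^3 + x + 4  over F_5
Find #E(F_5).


For each x in F_5, count y with y^2 = x^3 + 1 x + 4 mod 5:
  x = 0: RHS = 4, y in [2, 3]  -> 2 point(s)
  x = 1: RHS = 1, y in [1, 4]  -> 2 point(s)
  x = 2: RHS = 4, y in [2, 3]  -> 2 point(s)
  x = 3: RHS = 4, y in [2, 3]  -> 2 point(s)
Affine points: 8. Add the point at infinity: total = 9.

#E(F_5) = 9


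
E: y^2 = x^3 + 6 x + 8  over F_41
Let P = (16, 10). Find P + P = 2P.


Doubling: s = (3 x1^2 + a) / (2 y1)
s = (3*16^2 + 6) / (2*10) mod 41 = 10
x3 = s^2 - 2 x1 mod 41 = 10^2 - 2*16 = 27
y3 = s (x1 - x3) - y1 mod 41 = 10 * (16 - 27) - 10 = 3

2P = (27, 3)


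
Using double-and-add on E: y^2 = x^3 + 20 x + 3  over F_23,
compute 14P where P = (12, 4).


k = 14 = 1110_2 (binary, LSB first: 0111)
Double-and-add from P = (12, 4):
  bit 0 = 0: acc unchanged = O
  bit 1 = 1: acc = O + (0, 7) = (0, 7)
  bit 2 = 1: acc = (0, 7) + (18, 10) = (21, 1)
  bit 3 = 1: acc = (21, 1) + (11, 6) = (20, 10)

14P = (20, 10)


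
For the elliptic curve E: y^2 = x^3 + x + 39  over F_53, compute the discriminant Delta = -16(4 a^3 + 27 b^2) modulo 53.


4 a^3 + 27 b^2 = 4*1^3 + 27*39^2 = 4 + 41067 = 41071
Delta = -16 * (41071) = -657136
Delta mod 53 = 11

Delta = 11 (mod 53)


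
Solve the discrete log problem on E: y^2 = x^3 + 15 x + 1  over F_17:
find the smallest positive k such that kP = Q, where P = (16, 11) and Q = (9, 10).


Enumerate multiples of P until we hit Q = (9, 10):
  1P = (16, 11)
  2P = (0, 16)
  3P = (9, 7)
  4P = (1, 0)
  5P = (9, 10)
Match found at i = 5.

k = 5


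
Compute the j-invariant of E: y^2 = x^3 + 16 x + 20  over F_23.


Delta = -16(4 a^3 + 27 b^2) mod 23 = 9
-1728 * (4 a)^3 = -1728 * (4*16)^3 mod 23 = 7
j = 7 * 9^(-1) mod 23 = 11

j = 11 (mod 23)


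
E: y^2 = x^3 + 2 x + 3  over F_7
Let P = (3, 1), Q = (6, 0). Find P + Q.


P != Q, so use the chord formula.
s = (y2 - y1) / (x2 - x1) = (6) / (3) mod 7 = 2
x3 = s^2 - x1 - x2 mod 7 = 2^2 - 3 - 6 = 2
y3 = s (x1 - x3) - y1 mod 7 = 2 * (3 - 2) - 1 = 1

P + Q = (2, 1)


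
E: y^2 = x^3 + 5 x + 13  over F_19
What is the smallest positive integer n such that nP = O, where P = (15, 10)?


Compute successive multiples of P until we hit O:
  1P = (15, 10)
  2P = (5, 7)
  3P = (16, 3)
  4P = (18, 11)
  5P = (3, 13)
  6P = (7, 7)
  7P = (1, 0)
  8P = (7, 12)
  ... (continuing to 14P)
  14P = O

ord(P) = 14


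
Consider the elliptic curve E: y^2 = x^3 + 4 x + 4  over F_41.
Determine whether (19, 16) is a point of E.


Check whether y^2 = x^3 + 4 x + 4 (mod 41) for (x, y) = (19, 16).
LHS: y^2 = 16^2 mod 41 = 10
RHS: x^3 + 4 x + 4 = 19^3 + 4*19 + 4 mod 41 = 10
LHS = RHS

Yes, on the curve


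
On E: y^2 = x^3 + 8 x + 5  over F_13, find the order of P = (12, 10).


Compute successive multiples of P until we hit O:
  1P = (12, 10)
  2P = (5, 1)
  3P = (8, 10)
  4P = (6, 3)
  5P = (9, 0)
  6P = (6, 10)
  7P = (8, 3)
  8P = (5, 12)
  ... (continuing to 10P)
  10P = O

ord(P) = 10


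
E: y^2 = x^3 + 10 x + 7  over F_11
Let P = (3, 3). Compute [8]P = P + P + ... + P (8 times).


k = 8 = 1000_2 (binary, LSB first: 0001)
Double-and-add from P = (3, 3):
  bit 0 = 0: acc unchanged = O
  bit 1 = 0: acc unchanged = O
  bit 2 = 0: acc unchanged = O
  bit 3 = 1: acc = O + (3, 8) = (3, 8)

8P = (3, 8)


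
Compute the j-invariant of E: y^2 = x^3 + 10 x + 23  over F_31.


Delta = -16(4 a^3 + 27 b^2) mod 31 = 19
-1728 * (4 a)^3 = -1728 * (4*10)^3 mod 31 = 4
j = 4 * 19^(-1) mod 31 = 10

j = 10 (mod 31)


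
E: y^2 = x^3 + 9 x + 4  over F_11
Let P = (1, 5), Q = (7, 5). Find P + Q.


P != Q, so use the chord formula.
s = (y2 - y1) / (x2 - x1) = (0) / (6) mod 11 = 0
x3 = s^2 - x1 - x2 mod 11 = 0^2 - 1 - 7 = 3
y3 = s (x1 - x3) - y1 mod 11 = 0 * (1 - 3) - 5 = 6

P + Q = (3, 6)


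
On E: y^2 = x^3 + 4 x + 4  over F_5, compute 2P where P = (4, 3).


Doubling: s = (3 x1^2 + a) / (2 y1)
s = (3*4^2 + 4) / (2*3) mod 5 = 2
x3 = s^2 - 2 x1 mod 5 = 2^2 - 2*4 = 1
y3 = s (x1 - x3) - y1 mod 5 = 2 * (4 - 1) - 3 = 3

2P = (1, 3)


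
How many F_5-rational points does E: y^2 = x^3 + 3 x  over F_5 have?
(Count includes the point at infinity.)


For each x in F_5, count y with y^2 = x^3 + 3 x + 0 mod 5:
  x = 0: RHS = 0, y in [0]  -> 1 point(s)
  x = 1: RHS = 4, y in [2, 3]  -> 2 point(s)
  x = 2: RHS = 4, y in [2, 3]  -> 2 point(s)
  x = 3: RHS = 1, y in [1, 4]  -> 2 point(s)
  x = 4: RHS = 1, y in [1, 4]  -> 2 point(s)
Affine points: 9. Add the point at infinity: total = 10.

#E(F_5) = 10


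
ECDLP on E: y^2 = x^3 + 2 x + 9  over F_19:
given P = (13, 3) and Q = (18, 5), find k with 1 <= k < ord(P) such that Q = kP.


Enumerate multiples of P until we hit Q = (18, 5):
  1P = (13, 3)
  2P = (4, 10)
  3P = (8, 10)
  4P = (3, 2)
  5P = (7, 9)
  6P = (0, 3)
  7P = (6, 16)
  8P = (5, 12)
  9P = (18, 5)
Match found at i = 9.

k = 9


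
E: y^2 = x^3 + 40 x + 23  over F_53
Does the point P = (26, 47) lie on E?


Check whether y^2 = x^3 + 40 x + 23 (mod 53) for (x, y) = (26, 47).
LHS: y^2 = 47^2 mod 53 = 36
RHS: x^3 + 40 x + 23 = 26^3 + 40*26 + 23 mod 53 = 36
LHS = RHS

Yes, on the curve


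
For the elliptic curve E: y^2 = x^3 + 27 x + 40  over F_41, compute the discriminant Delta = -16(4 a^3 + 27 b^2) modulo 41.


4 a^3 + 27 b^2 = 4*27^3 + 27*40^2 = 78732 + 43200 = 121932
Delta = -16 * (121932) = -1950912
Delta mod 41 = 32

Delta = 32 (mod 41)


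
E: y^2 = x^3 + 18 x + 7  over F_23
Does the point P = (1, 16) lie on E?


Check whether y^2 = x^3 + 18 x + 7 (mod 23) for (x, y) = (1, 16).
LHS: y^2 = 16^2 mod 23 = 3
RHS: x^3 + 18 x + 7 = 1^3 + 18*1 + 7 mod 23 = 3
LHS = RHS

Yes, on the curve


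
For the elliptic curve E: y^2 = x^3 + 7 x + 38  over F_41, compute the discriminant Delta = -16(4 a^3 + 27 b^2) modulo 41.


4 a^3 + 27 b^2 = 4*7^3 + 27*38^2 = 1372 + 38988 = 40360
Delta = -16 * (40360) = -645760
Delta mod 41 = 31

Delta = 31 (mod 41)


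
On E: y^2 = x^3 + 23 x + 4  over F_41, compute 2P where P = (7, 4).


Doubling: s = (3 x1^2 + a) / (2 y1)
s = (3*7^2 + 23) / (2*4) mod 41 = 11
x3 = s^2 - 2 x1 mod 41 = 11^2 - 2*7 = 25
y3 = s (x1 - x3) - y1 mod 41 = 11 * (7 - 25) - 4 = 3

2P = (25, 3)
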